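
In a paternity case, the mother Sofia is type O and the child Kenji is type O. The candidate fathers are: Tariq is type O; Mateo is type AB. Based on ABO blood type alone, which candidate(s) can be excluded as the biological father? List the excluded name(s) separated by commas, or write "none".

Mateo

A candidate is excluded only if no genotype consistent with his phenotype could produce a type O child with a type O mother.
Mateo (type AB): no genotype consistent with that phenotype can produce a type-O child with a type-O mother.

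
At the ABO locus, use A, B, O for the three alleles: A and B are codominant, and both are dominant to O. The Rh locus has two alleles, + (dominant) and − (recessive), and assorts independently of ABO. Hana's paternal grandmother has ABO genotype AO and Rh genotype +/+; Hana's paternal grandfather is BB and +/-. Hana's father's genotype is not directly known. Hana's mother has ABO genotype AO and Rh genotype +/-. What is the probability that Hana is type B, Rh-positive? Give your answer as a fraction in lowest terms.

Hana's father's ABO genotype from AO × BB: 1/2 AB, 1/2 BO.
Crossing each possibility with the mother AO and summing P(type B): 1/2·1/4 + 1/2·1/4 = 1/4.
Similarly for Rh via the father's Rh distribution: P(Rh+) = 7/8.
Independent loci: 1/4 × 7/8 = 7/32.

7/32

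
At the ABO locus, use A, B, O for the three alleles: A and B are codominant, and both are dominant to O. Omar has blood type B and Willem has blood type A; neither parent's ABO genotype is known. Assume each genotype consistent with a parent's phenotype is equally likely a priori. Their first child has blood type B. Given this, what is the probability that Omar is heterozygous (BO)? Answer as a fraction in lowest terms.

Possible genotypes: Omar ∈ {BB, BO}; Willem ∈ {AA, AO}.
Weight each parental genotype pair by prior × P(type-B child):
  BB × AO: posterior weight 2/3.
  BO × AO: posterior weight 1/3.
Sum the posterior weight over pairs where Omar is BO: 1/3.

1/3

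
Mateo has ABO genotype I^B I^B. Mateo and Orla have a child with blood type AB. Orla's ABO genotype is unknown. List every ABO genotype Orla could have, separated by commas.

For each candidate genotype of Orla, check whether crossing it with I^B I^B can produce every observed child phenotype.
  I^A I^A → possible child types {AB} ✓
  I^A I^B → possible child types {B, AB} ✓
  I^A i → possible child types {B, AB} ✓
  I^B I^B → possible child types {B} ✗
  I^B i → possible child types {B} ✗
  i i → possible child types {B} ✗

I^A I^A, I^A I^B, I^A i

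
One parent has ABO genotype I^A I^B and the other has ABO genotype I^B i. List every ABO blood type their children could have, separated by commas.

A, B, AB

Gametes from I^A I^B × I^B i give offspring ABO genotypes I^A I^B, I^A i, I^B I^B, I^B i, i.e. phenotypes A, B, AB.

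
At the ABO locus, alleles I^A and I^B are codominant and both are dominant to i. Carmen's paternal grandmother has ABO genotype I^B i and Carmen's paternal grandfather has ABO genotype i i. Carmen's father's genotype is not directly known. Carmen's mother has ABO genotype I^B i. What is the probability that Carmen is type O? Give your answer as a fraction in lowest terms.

Carmen's father's ABO genotype from I^B i × i i: 1/2 I^B i, 1/2 i i.
Crossing each possibility with the mother I^B i and summing P(type O): 1/2·1/4 + 1/2·1/2 = 3/8.

3/8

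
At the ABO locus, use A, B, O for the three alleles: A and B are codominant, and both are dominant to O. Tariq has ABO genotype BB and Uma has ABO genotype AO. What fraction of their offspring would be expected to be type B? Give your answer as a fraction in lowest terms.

ABO cross BB × AO → offspring phenotypes: 1/2 B, 1/2 AB.
So P(type B) = 1/2.

1/2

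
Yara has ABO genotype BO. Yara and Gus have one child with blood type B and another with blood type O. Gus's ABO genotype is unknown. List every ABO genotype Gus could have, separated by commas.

AO, BO, OO

For each candidate genotype of Gus, check whether crossing it with BO can produce every observed child phenotype.
  AA → possible child types {A, AB} ✗
  AB → possible child types {A, B, AB} ✗
  AO → possible child types {O, A, B, AB} ✓
  BB → possible child types {B} ✗
  BO → possible child types {O, B} ✓
  OO → possible child types {O, B} ✓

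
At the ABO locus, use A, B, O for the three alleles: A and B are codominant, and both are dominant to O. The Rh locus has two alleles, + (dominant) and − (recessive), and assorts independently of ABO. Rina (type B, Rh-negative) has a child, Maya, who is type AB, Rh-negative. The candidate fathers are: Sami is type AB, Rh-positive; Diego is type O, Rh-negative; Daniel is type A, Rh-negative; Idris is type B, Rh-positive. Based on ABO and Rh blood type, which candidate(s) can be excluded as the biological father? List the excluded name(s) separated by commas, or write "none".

A candidate is excluded only if no genotype consistent with his phenotype could produce a type AB, Rh-negative child with a type B, Rh-negative mother.
Diego (type O, Rh-): no genotype consistent with that phenotype can produce a type-AB Rh- child with a type-B mother.
Idris (type B, Rh+): no genotype consistent with that phenotype can produce a type-AB Rh- child with a type-B mother.

Diego, Idris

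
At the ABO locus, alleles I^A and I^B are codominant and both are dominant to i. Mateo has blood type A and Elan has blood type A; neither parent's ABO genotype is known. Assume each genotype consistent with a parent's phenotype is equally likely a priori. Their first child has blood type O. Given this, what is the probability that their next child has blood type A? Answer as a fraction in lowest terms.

Possible genotypes: Mateo ∈ {I^A I^A, I^A i}; Elan ∈ {I^A I^A, I^A i}.
Weight each parental genotype pair by prior × P(type-O child):
  I^A i × I^A i: posterior weight 1; P(next child type A) = 3/4.
Weighted sum = 3/4.

3/4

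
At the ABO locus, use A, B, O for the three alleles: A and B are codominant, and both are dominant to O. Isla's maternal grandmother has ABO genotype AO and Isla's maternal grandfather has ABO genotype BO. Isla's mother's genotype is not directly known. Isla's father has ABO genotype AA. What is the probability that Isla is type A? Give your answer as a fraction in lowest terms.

3/4

Isla's mother's ABO genotype from AO × BO: 1/4 AB, 1/4 AO, 1/4 BO, 1/4 OO.
Crossing each possibility with the father AA and summing P(type A): 1/4·1/2 + 1/4·1 + 1/4·1/2 + 1/4·1 = 3/4.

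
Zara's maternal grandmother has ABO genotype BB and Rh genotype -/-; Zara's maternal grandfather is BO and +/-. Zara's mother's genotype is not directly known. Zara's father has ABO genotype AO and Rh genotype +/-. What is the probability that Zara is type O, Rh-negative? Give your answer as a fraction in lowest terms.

Zara's mother's ABO genotype from BB × BO: 1/2 BB, 1/2 BO.
Crossing each possibility with the father AO and summing P(type O): 1/2·0 + 1/2·1/4 = 1/8.
Similarly for Rh via the mother's Rh distribution: P(Rh-) = 3/8.
Independent loci: 1/8 × 3/8 = 3/64.

3/64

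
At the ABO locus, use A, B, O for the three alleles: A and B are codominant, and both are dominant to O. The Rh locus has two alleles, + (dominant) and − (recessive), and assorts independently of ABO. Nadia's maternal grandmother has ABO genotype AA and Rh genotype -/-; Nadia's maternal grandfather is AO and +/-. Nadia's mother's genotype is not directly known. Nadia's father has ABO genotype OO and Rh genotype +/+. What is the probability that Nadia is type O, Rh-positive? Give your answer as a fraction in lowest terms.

Nadia's mother's ABO genotype from AA × AO: 1/2 AA, 1/2 AO.
Crossing each possibility with the father OO and summing P(type O): 1/2·0 + 1/2·1/2 = 1/4.
Similarly for Rh via the mother's Rh distribution: P(Rh+) = 1.
Independent loci: 1/4 × 1 = 1/4.

1/4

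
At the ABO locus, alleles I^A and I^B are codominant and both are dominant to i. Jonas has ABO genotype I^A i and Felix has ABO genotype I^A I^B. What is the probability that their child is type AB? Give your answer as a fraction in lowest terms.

ABO cross I^A i × I^A I^B → offspring phenotypes: 1/2 A, 1/4 B, 1/4 AB.
So P(type AB) = 1/4.

1/4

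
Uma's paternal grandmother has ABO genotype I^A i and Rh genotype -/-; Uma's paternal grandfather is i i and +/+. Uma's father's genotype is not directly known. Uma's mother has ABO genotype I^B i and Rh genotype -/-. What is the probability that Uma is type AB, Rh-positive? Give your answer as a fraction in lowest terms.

Uma's father's ABO genotype from I^A i × i i: 1/2 I^A i, 1/2 i i.
Crossing each possibility with the mother I^B i and summing P(type AB): 1/2·1/4 + 1/2·0 = 1/8.
Similarly for Rh via the father's Rh distribution: P(Rh+) = 1/2.
Independent loci: 1/8 × 1/2 = 1/16.

1/16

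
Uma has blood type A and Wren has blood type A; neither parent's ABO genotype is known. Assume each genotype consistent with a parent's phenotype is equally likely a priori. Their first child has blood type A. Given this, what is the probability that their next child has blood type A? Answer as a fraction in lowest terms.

19/20

Possible genotypes: Uma ∈ {I^A I^A, I^A i}; Wren ∈ {I^A I^A, I^A i}.
Weight each parental genotype pair by prior × P(type-A child):
  I^A I^A × I^A I^A: posterior weight 4/15; P(next child type A) = 1.
  I^A I^A × I^A i: posterior weight 4/15; P(next child type A) = 1.
  I^A i × I^A I^A: posterior weight 4/15; P(next child type A) = 1.
  I^A i × I^A i: posterior weight 1/5; P(next child type A) = 3/4.
Weighted sum = 19/20.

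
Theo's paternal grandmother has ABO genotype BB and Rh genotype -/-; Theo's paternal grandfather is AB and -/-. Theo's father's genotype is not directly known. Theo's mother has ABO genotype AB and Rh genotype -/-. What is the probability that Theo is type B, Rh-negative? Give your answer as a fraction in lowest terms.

Theo's father's ABO genotype from BB × AB: 1/2 AB, 1/2 BB.
Crossing each possibility with the mother AB and summing P(type B): 1/2·1/4 + 1/2·1/2 = 3/8.
Similarly for Rh via the father's Rh distribution: P(Rh-) = 1.
Independent loci: 3/8 × 1 = 3/8.

3/8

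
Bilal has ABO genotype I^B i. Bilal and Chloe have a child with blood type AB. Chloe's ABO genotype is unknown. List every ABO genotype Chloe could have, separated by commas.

I^A I^A, I^A I^B, I^A i

For each candidate genotype of Chloe, check whether crossing it with I^B i can produce every observed child phenotype.
  I^A I^A → possible child types {A, AB} ✓
  I^A I^B → possible child types {A, B, AB} ✓
  I^A i → possible child types {O, A, B, AB} ✓
  I^B I^B → possible child types {B} ✗
  I^B i → possible child types {O, B} ✗
  i i → possible child types {O, B} ✗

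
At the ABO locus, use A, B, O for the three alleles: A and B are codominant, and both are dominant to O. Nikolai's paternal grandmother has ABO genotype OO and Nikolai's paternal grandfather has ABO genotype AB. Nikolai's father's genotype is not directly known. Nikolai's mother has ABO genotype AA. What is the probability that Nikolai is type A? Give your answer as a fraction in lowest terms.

Nikolai's father's ABO genotype from OO × AB: 1/2 AO, 1/2 BO.
Crossing each possibility with the mother AA and summing P(type A): 1/2·1 + 1/2·1/2 = 3/4.

3/4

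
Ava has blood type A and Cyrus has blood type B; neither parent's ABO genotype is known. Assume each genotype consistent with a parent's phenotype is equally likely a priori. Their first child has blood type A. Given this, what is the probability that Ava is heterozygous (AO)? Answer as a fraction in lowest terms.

1/3

Possible genotypes: Ava ∈ {AA, AO}; Cyrus ∈ {BB, BO}.
Weight each parental genotype pair by prior × P(type-A child):
  AA × BO: posterior weight 2/3.
  AO × BO: posterior weight 1/3.
Sum the posterior weight over pairs where Ava is AO: 1/3.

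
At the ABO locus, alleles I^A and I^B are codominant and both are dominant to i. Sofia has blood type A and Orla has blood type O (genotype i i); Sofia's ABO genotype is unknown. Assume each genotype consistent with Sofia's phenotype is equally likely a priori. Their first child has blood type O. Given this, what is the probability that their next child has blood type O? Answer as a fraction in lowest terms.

Possible genotypes: Sofia ∈ {I^A I^A, I^A i}; Orla ∈ {i i}.
Weight each parental genotype pair by prior × P(type-O child):
  I^A i × i i: posterior weight 1; P(next child type O) = 1/2.
Weighted sum = 1/2.

1/2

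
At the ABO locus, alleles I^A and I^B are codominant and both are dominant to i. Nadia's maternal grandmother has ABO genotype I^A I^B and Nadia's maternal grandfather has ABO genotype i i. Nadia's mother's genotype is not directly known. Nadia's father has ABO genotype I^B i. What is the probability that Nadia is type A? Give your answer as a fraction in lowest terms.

Nadia's mother's ABO genotype from I^A I^B × i i: 1/2 I^A i, 1/2 I^B i.
Crossing each possibility with the father I^B i and summing P(type A): 1/2·1/4 + 1/2·0 = 1/8.

1/8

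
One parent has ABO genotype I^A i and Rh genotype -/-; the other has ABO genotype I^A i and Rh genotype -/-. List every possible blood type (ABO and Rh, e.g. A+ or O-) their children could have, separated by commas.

Gametes from I^A i × I^A i give offspring ABO genotypes I^A I^A, I^A i, i i, i.e. phenotypes O, A.
Rh cross -/- × -/- → phenotypes Rh-.
Combining independently: O-, A-.

O-, A-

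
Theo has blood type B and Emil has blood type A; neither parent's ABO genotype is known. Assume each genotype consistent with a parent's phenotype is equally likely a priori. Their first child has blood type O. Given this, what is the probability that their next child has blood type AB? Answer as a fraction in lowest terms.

Possible genotypes: Theo ∈ {I^B I^B, I^B i}; Emil ∈ {I^A I^A, I^A i}.
Weight each parental genotype pair by prior × P(type-O child):
  I^B i × I^A i: posterior weight 1; P(next child type AB) = 1/4.
Weighted sum = 1/4.

1/4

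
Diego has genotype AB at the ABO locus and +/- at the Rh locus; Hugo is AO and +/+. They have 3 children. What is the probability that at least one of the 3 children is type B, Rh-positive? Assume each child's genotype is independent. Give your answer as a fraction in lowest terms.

ABO cross AB × AO → 1/2 A, 1/4 B, 1/4 AB.
Rh cross +/- × +/+ → 1 Rh+; so P(type B, Rh-positive) = 1/4 × 1 = 1/4 per child.
P(none) = (3/4)^3 = 27/64; P(at least one) = 1 − 27/64 = 37/64.

37/64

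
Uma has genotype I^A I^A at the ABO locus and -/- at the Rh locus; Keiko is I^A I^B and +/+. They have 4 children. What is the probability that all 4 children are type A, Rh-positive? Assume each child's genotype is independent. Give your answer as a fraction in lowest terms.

ABO cross I^A I^A × I^A I^B → 1/2 A, 1/2 AB.
Rh cross -/- × +/+ → 1 Rh+; so P(type A, Rh-positive) = 1/2 × 1 = 1/2 per child.
All 4 independent: (1/2)^4 = 1/16.

1/16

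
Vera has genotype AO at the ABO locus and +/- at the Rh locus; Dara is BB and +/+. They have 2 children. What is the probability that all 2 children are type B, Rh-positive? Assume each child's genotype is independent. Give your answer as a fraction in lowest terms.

1/4

ABO cross AO × BB → 1/2 B, 1/2 AB.
Rh cross +/- × +/+ → 1 Rh+; so P(type B, Rh-positive) = 1/2 × 1 = 1/2 per child.
All 2 independent: (1/2)^2 = 1/4.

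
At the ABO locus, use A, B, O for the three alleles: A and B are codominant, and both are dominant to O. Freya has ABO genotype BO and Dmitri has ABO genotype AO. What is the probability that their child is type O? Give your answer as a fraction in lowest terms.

ABO cross BO × AO → offspring phenotypes: 1/4 O, 1/4 A, 1/4 B, 1/4 AB.
So P(type O) = 1/4.

1/4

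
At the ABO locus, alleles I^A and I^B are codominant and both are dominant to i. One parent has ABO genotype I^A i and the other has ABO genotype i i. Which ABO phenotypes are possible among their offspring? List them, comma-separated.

O, A

Gametes from I^A i × i i give offspring ABO genotypes I^A i, i i, i.e. phenotypes O, A.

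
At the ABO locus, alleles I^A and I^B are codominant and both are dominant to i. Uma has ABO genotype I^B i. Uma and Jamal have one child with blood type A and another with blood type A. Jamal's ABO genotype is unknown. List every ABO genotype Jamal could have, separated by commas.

For each candidate genotype of Jamal, check whether crossing it with I^B i can produce every observed child phenotype.
  I^A I^A → possible child types {A, AB} ✓
  I^A I^B → possible child types {A, B, AB} ✓
  I^A i → possible child types {O, A, B, AB} ✓
  I^B I^B → possible child types {B} ✗
  I^B i → possible child types {O, B} ✗
  i i → possible child types {O, B} ✗

I^A I^A, I^A I^B, I^A i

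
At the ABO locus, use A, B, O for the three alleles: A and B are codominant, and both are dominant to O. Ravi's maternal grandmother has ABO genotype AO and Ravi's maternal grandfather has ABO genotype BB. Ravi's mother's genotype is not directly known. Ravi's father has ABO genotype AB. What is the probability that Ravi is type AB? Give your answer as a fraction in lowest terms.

3/8

Ravi's mother's ABO genotype from AO × BB: 1/2 AB, 1/2 BO.
Crossing each possibility with the father AB and summing P(type AB): 1/2·1/2 + 1/2·1/4 = 3/8.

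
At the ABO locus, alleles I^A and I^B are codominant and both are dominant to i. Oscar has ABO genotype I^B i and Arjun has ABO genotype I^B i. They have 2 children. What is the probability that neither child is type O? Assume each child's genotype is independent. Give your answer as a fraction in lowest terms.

ABO cross I^B i × I^B i → 1/4 O, 3/4 B.
So P(type O) = 1/4 per child.
P(not type O) = 3/4 for one child; (3/4)^2 = 9/16.

9/16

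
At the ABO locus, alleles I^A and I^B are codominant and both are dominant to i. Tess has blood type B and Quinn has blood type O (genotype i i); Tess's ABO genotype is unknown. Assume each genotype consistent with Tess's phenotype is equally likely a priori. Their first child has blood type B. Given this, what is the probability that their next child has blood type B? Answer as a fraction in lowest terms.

Possible genotypes: Tess ∈ {I^B I^B, I^B i}; Quinn ∈ {i i}.
Weight each parental genotype pair by prior × P(type-B child):
  I^B I^B × i i: posterior weight 2/3; P(next child type B) = 1.
  I^B i × i i: posterior weight 1/3; P(next child type B) = 1/2.
Weighted sum = 5/6.

5/6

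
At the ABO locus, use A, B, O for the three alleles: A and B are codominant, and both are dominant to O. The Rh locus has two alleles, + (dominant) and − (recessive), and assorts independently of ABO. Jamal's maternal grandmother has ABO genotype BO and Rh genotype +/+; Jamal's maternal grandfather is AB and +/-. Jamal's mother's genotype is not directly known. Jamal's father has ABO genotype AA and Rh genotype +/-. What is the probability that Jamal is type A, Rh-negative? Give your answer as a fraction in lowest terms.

Jamal's mother's ABO genotype from BO × AB: 1/4 AB, 1/4 AO, 1/4 BB, 1/4 BO.
Crossing each possibility with the father AA and summing P(type A): 1/4·1/2 + 1/4·1 + 1/4·0 + 1/4·1/2 = 1/2.
Similarly for Rh via the mother's Rh distribution: P(Rh-) = 1/8.
Independent loci: 1/2 × 1/8 = 1/16.

1/16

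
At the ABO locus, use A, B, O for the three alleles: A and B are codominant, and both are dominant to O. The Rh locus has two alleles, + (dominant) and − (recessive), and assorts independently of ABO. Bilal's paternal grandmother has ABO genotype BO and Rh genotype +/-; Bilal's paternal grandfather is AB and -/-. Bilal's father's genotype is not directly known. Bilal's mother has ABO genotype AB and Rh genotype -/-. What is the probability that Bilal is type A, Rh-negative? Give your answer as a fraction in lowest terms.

3/16

Bilal's father's ABO genotype from BO × AB: 1/4 AB, 1/4 AO, 1/4 BB, 1/4 BO.
Crossing each possibility with the mother AB and summing P(type A): 1/4·1/4 + 1/4·1/2 + 1/4·0 + 1/4·1/4 = 1/4.
Similarly for Rh via the father's Rh distribution: P(Rh-) = 3/4.
Independent loci: 1/4 × 3/4 = 3/16.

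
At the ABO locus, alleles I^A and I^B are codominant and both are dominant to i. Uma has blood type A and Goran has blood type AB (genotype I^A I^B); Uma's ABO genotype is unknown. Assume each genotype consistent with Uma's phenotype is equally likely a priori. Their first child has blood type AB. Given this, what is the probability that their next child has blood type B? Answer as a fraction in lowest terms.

Possible genotypes: Uma ∈ {I^A I^A, I^A i}; Goran ∈ {I^A I^B}.
Weight each parental genotype pair by prior × P(type-AB child):
  I^A I^A × I^A I^B: posterior weight 2/3; P(next child type B) = 0.
  I^A i × I^A I^B: posterior weight 1/3; P(next child type B) = 1/4.
Weighted sum = 1/12.

1/12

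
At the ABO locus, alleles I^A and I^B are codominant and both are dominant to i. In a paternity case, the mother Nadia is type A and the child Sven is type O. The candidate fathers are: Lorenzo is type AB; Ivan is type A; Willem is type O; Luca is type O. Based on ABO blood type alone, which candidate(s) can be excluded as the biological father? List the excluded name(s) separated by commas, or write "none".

Lorenzo

A candidate is excluded only if no genotype consistent with his phenotype could produce a type O child with a type A mother.
Lorenzo (type AB): no genotype consistent with that phenotype can produce a type-O child with a type-A mother.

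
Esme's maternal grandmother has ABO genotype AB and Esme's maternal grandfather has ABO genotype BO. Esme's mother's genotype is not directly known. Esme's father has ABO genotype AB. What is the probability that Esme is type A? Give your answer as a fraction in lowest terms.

1/4

Esme's mother's ABO genotype from AB × BO: 1/4 AB, 1/4 AO, 1/4 BB, 1/4 BO.
Crossing each possibility with the father AB and summing P(type A): 1/4·1/4 + 1/4·1/2 + 1/4·0 + 1/4·1/4 = 1/4.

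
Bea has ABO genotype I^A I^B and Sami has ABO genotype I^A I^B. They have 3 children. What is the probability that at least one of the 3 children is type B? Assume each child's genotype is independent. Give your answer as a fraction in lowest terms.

37/64

ABO cross I^A I^B × I^A I^B → 1/4 A, 1/4 B, 1/2 AB.
So P(type B) = 1/4 per child.
P(none) = (3/4)^3 = 27/64; P(at least one) = 1 − 27/64 = 37/64.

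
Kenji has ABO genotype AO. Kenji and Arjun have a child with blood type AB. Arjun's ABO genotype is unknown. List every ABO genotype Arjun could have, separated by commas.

AB, BB, BO

For each candidate genotype of Arjun, check whether crossing it with AO can produce every observed child phenotype.
  AA → possible child types {A} ✗
  AB → possible child types {A, B, AB} ✓
  AO → possible child types {O, A} ✗
  BB → possible child types {B, AB} ✓
  BO → possible child types {O, A, B, AB} ✓
  OO → possible child types {O, A} ✗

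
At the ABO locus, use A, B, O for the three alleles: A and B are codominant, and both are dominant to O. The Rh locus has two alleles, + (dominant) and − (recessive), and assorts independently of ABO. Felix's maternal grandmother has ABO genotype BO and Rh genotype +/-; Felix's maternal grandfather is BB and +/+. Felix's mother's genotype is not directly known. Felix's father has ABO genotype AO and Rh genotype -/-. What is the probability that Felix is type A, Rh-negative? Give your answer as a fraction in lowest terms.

1/32

Felix's mother's ABO genotype from BO × BB: 1/2 BB, 1/2 BO.
Crossing each possibility with the father AO and summing P(type A): 1/2·0 + 1/2·1/4 = 1/8.
Similarly for Rh via the mother's Rh distribution: P(Rh-) = 1/4.
Independent loci: 1/8 × 1/4 = 1/32.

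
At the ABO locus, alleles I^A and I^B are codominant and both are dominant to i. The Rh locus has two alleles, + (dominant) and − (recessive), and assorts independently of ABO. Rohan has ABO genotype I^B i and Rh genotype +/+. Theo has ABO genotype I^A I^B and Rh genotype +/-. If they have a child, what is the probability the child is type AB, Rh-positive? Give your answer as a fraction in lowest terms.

1/4

ABO cross I^B i × I^A I^B → offspring phenotypes: 1/4 A, 1/2 B, 1/4 AB.
Rh cross +/+ × +/- → 1 Rh+.
Independent loci: P(type AB, Rh-positive) = 1/4 × 1 = 1/4.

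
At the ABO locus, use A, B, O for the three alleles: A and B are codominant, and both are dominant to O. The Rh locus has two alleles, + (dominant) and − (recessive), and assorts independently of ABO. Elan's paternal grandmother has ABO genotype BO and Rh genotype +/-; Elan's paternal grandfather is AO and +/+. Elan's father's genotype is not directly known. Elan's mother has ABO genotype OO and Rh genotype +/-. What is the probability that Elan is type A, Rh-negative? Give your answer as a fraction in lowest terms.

Elan's father's ABO genotype from BO × AO: 1/4 AB, 1/4 AO, 1/4 BO, 1/4 OO.
Crossing each possibility with the mother OO and summing P(type A): 1/4·1/2 + 1/4·1/2 + 1/4·0 + 1/4·0 = 1/4.
Similarly for Rh via the father's Rh distribution: P(Rh-) = 1/8.
Independent loci: 1/4 × 1/8 = 1/32.

1/32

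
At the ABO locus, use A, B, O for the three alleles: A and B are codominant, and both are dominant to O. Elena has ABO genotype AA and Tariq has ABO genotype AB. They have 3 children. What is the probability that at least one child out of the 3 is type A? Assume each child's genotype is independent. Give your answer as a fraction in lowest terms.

ABO cross AA × AB → 1/2 A, 1/2 AB.
So P(type A) = 1/2 per child.
P(none) = (1/2)^3 = 1/8; P(at least one) = 1 − 1/8 = 7/8.

7/8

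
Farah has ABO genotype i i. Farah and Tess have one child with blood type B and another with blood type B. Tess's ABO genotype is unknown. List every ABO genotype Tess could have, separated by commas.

I^A I^B, I^B I^B, I^B i

For each candidate genotype of Tess, check whether crossing it with i i can produce every observed child phenotype.
  I^A I^A → possible child types {A} ✗
  I^A I^B → possible child types {A, B} ✓
  I^A i → possible child types {O, A} ✗
  I^B I^B → possible child types {B} ✓
  I^B i → possible child types {O, B} ✓
  i i → possible child types {O} ✗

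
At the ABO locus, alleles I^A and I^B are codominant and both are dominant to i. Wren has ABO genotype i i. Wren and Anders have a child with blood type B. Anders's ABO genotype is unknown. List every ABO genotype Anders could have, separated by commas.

For each candidate genotype of Anders, check whether crossing it with i i can produce every observed child phenotype.
  I^A I^A → possible child types {A} ✗
  I^A I^B → possible child types {A, B} ✓
  I^A i → possible child types {O, A} ✗
  I^B I^B → possible child types {B} ✓
  I^B i → possible child types {O, B} ✓
  i i → possible child types {O} ✗

I^A I^B, I^B I^B, I^B i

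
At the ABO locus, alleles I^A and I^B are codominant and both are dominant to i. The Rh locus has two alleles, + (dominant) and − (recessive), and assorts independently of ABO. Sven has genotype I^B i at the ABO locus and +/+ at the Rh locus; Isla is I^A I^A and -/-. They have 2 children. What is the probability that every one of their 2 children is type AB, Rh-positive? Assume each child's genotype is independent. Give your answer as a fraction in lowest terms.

1/4

ABO cross I^B i × I^A I^A → 1/2 A, 1/2 AB.
Rh cross +/+ × -/- → 1 Rh+; so P(type AB, Rh-positive) = 1/2 × 1 = 1/2 per child.
All 2 independent: (1/2)^2 = 1/4.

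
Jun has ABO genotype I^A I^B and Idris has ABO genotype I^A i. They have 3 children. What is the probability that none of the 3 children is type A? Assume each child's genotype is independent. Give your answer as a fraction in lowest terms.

ABO cross I^A I^B × I^A i → 1/2 A, 1/4 B, 1/4 AB.
So P(type A) = 1/2 per child.
P(not type A) = 1/2 for one child; (1/2)^3 = 1/8.

1/8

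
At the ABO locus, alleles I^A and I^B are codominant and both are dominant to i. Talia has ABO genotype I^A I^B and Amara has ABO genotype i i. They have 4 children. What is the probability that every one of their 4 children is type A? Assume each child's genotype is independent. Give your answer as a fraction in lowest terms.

1/16

ABO cross I^A I^B × i i → 1/2 A, 1/2 B.
So P(type A) = 1/2 per child.
All 4 independent: (1/2)^4 = 1/16.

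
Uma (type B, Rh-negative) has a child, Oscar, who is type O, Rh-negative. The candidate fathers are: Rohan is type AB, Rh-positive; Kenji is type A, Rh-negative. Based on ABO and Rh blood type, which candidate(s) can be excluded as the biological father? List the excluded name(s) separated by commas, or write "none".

A candidate is excluded only if no genotype consistent with his phenotype could produce a type O, Rh-negative child with a type B, Rh-negative mother.
Rohan (type AB, Rh+): no genotype consistent with that phenotype can produce a type-O Rh- child with a type-B mother.

Rohan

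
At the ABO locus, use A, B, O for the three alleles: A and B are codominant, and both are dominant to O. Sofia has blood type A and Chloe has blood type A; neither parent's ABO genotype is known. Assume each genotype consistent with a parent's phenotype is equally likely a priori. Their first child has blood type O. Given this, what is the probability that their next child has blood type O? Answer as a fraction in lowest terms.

1/4

Possible genotypes: Sofia ∈ {AA, AO}; Chloe ∈ {AA, AO}.
Weight each parental genotype pair by prior × P(type-O child):
  AO × AO: posterior weight 1; P(next child type O) = 1/4.
Weighted sum = 1/4.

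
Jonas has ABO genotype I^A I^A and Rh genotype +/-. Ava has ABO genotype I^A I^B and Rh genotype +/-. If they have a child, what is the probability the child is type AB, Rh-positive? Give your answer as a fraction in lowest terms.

ABO cross I^A I^A × I^A I^B → offspring phenotypes: 1/2 A, 1/2 AB.
Rh cross +/- × +/- → 3/4 Rh+, 1/4 Rh-.
Independent loci: P(type AB, Rh-positive) = 1/2 × 3/4 = 3/8.

3/8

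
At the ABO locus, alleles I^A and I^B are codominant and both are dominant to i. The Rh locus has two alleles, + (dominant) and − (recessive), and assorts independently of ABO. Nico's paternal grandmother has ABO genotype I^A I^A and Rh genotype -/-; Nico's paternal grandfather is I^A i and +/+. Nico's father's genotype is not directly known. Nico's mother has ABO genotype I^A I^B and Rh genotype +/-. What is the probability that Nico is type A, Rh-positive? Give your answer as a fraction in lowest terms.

3/8

Nico's father's ABO genotype from I^A I^A × I^A i: 1/2 I^A I^A, 1/2 I^A i.
Crossing each possibility with the mother I^A I^B and summing P(type A): 1/2·1/2 + 1/2·1/2 = 1/2.
Similarly for Rh via the father's Rh distribution: P(Rh+) = 3/4.
Independent loci: 1/2 × 3/4 = 3/8.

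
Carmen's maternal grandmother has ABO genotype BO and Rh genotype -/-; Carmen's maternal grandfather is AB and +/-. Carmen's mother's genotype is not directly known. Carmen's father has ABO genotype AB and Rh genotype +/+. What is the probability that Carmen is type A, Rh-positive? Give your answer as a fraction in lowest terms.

1/4

Carmen's mother's ABO genotype from BO × AB: 1/4 AB, 1/4 AO, 1/4 BB, 1/4 BO.
Crossing each possibility with the father AB and summing P(type A): 1/4·1/4 + 1/4·1/2 + 1/4·0 + 1/4·1/4 = 1/4.
Similarly for Rh via the mother's Rh distribution: P(Rh+) = 1.
Independent loci: 1/4 × 1 = 1/4.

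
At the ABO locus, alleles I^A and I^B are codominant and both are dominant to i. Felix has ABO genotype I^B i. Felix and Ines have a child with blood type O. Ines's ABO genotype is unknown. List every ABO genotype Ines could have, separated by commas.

I^A i, I^B i, i i

For each candidate genotype of Ines, check whether crossing it with I^B i can produce every observed child phenotype.
  I^A I^A → possible child types {A, AB} ✗
  I^A I^B → possible child types {A, B, AB} ✗
  I^A i → possible child types {O, A, B, AB} ✓
  I^B I^B → possible child types {B} ✗
  I^B i → possible child types {O, B} ✓
  i i → possible child types {O, B} ✓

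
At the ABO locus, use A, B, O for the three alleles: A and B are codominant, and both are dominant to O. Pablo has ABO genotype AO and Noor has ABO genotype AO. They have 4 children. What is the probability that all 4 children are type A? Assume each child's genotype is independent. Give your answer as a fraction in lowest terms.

81/256

ABO cross AO × AO → 1/4 O, 3/4 A.
So P(type A) = 3/4 per child.
All 4 independent: (3/4)^4 = 81/256.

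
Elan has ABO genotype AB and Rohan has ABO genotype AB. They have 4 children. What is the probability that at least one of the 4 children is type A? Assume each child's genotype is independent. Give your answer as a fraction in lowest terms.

175/256

ABO cross AB × AB → 1/4 A, 1/4 B, 1/2 AB.
So P(type A) = 1/4 per child.
P(none) = (3/4)^4 = 81/256; P(at least one) = 1 − 81/256 = 175/256.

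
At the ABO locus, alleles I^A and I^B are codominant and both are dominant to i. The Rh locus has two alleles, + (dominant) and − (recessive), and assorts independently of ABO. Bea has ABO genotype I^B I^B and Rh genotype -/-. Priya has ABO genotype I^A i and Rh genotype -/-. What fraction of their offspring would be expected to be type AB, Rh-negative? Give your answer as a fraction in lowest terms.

1/2

ABO cross I^B I^B × I^A i → offspring phenotypes: 1/2 B, 1/2 AB.
Rh cross -/- × -/- → 1 Rh-.
Independent loci: P(type AB, Rh-negative) = 1/2 × 1 = 1/2.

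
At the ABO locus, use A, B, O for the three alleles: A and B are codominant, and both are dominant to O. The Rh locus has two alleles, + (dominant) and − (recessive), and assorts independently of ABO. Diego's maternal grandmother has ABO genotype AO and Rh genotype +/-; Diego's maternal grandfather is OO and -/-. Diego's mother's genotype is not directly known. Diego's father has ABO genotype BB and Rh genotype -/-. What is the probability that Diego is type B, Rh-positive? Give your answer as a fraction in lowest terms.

Diego's mother's ABO genotype from AO × OO: 1/2 AO, 1/2 OO.
Crossing each possibility with the father BB and summing P(type B): 1/2·1/2 + 1/2·1 = 3/4.
Similarly for Rh via the mother's Rh distribution: P(Rh+) = 1/4.
Independent loci: 3/4 × 1/4 = 3/16.

3/16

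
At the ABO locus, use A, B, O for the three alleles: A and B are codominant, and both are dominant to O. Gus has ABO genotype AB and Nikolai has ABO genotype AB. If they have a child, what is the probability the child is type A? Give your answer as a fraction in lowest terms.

ABO cross AB × AB → offspring phenotypes: 1/4 A, 1/4 B, 1/2 AB.
So P(type A) = 1/4.

1/4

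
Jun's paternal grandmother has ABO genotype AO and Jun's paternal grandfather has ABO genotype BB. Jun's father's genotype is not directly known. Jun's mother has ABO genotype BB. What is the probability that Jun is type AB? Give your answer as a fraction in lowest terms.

Jun's father's ABO genotype from AO × BB: 1/2 AB, 1/2 BO.
Crossing each possibility with the mother BB and summing P(type AB): 1/2·1/2 + 1/2·0 = 1/4.

1/4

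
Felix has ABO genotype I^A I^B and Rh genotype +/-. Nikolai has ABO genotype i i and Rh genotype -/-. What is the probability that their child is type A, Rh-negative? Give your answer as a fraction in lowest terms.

1/4

ABO cross I^A I^B × i i → offspring phenotypes: 1/2 A, 1/2 B.
Rh cross +/- × -/- → 1/2 Rh+, 1/2 Rh-.
Independent loci: P(type A, Rh-negative) = 1/2 × 1/2 = 1/4.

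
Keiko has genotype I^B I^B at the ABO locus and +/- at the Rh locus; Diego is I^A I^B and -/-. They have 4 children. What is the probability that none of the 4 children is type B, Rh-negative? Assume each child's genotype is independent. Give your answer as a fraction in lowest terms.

ABO cross I^B I^B × I^A I^B → 1/2 B, 1/2 AB.
Rh cross +/- × -/- → 1/2 Rh+, 1/2 Rh-; so P(type B, Rh-negative) = 1/2 × 1/2 = 1/4 per child.
P(not type B, Rh-negative) = 3/4 for one child; (3/4)^4 = 81/256.

81/256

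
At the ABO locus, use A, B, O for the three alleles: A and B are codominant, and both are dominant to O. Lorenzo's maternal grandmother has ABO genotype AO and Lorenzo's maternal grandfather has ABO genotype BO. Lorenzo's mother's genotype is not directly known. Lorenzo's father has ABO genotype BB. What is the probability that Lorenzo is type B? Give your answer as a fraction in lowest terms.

3/4

Lorenzo's mother's ABO genotype from AO × BO: 1/4 AB, 1/4 AO, 1/4 BO, 1/4 OO.
Crossing each possibility with the father BB and summing P(type B): 1/4·1/2 + 1/4·1/2 + 1/4·1 + 1/4·1 = 3/4.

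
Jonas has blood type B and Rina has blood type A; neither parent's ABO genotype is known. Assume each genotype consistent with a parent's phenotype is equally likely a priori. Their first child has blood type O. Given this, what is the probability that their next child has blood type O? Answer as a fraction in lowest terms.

Possible genotypes: Jonas ∈ {I^B I^B, I^B i}; Rina ∈ {I^A I^A, I^A i}.
Weight each parental genotype pair by prior × P(type-O child):
  I^B i × I^A i: posterior weight 1; P(next child type O) = 1/4.
Weighted sum = 1/4.

1/4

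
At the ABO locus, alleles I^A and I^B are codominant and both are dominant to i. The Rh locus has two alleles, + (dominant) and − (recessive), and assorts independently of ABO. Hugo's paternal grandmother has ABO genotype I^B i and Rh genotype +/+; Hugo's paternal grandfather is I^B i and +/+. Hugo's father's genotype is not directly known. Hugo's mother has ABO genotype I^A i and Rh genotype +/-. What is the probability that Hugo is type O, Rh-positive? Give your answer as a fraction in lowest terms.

1/4

Hugo's father's ABO genotype from I^B i × I^B i: 1/4 I^B I^B, 1/2 I^B i, 1/4 i i.
Crossing each possibility with the mother I^A i and summing P(type O): 1/4·0 + 1/2·1/4 + 1/4·1/2 = 1/4.
Similarly for Rh via the father's Rh distribution: P(Rh+) = 1.
Independent loci: 1/4 × 1 = 1/4.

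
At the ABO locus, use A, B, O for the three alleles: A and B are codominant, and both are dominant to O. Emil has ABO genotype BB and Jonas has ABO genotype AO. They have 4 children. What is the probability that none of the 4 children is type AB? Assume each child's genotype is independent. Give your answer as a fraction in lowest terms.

1/16

ABO cross BB × AO → 1/2 B, 1/2 AB.
So P(type AB) = 1/2 per child.
P(not type AB) = 1/2 for one child; (1/2)^4 = 1/16.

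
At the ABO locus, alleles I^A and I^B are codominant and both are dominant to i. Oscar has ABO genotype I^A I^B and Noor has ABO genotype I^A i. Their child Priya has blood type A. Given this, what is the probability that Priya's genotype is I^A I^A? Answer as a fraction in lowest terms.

1/2

Cross I^A I^B × I^A i → 1/4 I^A I^A, 1/4 I^A I^B, 1/4 I^A i, 1/4 I^B i.
Type-A genotypes among offspring: I^A I^A (1/4), I^A i (1/4); total 1/2.
P(I^A I^A | type A) = (1/4) / (1/2) = 1/2.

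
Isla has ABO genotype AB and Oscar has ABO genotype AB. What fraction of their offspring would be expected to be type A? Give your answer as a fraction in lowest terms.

1/4

ABO cross AB × AB → offspring phenotypes: 1/4 A, 1/4 B, 1/2 AB.
So P(type A) = 1/4.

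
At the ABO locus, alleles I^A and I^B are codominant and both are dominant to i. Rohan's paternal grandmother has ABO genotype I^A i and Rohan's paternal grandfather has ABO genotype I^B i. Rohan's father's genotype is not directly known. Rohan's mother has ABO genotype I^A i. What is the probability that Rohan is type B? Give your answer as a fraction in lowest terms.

Rohan's father's ABO genotype from I^A i × I^B i: 1/4 I^A I^B, 1/4 I^A i, 1/4 I^B i, 1/4 i i.
Crossing each possibility with the mother I^A i and summing P(type B): 1/4·1/4 + 1/4·0 + 1/4·1/4 + 1/4·0 = 1/8.

1/8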